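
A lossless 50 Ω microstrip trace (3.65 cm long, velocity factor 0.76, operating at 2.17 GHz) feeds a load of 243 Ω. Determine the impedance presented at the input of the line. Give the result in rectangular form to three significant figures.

λ = v/f = 0.76·c / 2.17 GHz = 0.105 m
βl = 2π·l/λ = 2π × 0.347 = 125°
tan(βl) = tan(125°) = -1.42
Z_in = Z_0·(Z_L + jZ_0·tanβl)/(Z_0 + jZ_L·tanβl)
     = 50·(243 − j71.2)/(50 − j346)

Z_in ≈ 15 + j32.9 Ω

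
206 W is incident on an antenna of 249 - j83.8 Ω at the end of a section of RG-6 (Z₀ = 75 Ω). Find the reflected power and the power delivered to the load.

P_reflected ≈ 68.6 W; P_delivered ≈ 137 W

|Γ| = |(174 − j83.8)/(324 − j83.8)| = 0.577
|Γ|² = 0.333
P_refl = |Γ|²·P_inc = 68.6 W, P_del = (1 − |Γ|²)·P_inc = 137 W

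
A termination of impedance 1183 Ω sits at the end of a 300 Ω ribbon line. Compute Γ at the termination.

Γ = 0.595

Γ = (Z_L − Z_0)/(Z_L + Z_0) = (1183 − 300)/(1183 + 300) = 883/1483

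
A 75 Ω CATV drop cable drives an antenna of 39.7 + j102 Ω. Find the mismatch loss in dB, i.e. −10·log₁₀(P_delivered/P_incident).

Γ = (-35.3 + j102)/(114.7 + j102), |Γ| = 0.703
|Γ|² = 0.494, so P_del/P_inc = 1 − |Γ|² = 0.506
ML = −10·log₁₀(1 − |Γ|²)

mismatch loss ≈ 2.96 dB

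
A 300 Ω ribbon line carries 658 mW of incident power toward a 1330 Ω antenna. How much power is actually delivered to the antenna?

P_delivered ≈ 395 mW

Γ = (1330 − 300)/(1330 + 300) = 0.632
|Γ|² = 0.399
P_refl = |Γ|²·P_inc = 263 mW, P_del = (1 − |Γ|²)·P_inc = 395 mW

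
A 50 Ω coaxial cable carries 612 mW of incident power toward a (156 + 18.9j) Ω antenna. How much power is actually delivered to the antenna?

P_delivered ≈ 446 mW

|Γ| = |(106 + j18.9)/(206 + j18.9)| = 0.52
|Γ|² = 0.271
P_refl = |Γ|²·P_inc = 166 mW, P_del = (1 − |Γ|²)·P_inc = 446 mW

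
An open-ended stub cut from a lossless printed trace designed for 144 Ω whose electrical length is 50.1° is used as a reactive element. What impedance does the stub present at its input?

tan(βl) = 1.2
For an open-ended stub, Z_in = −jZ_0·cot(βl) = −jZ_0/tan(βl)

Z_in ≈ −j120 Ω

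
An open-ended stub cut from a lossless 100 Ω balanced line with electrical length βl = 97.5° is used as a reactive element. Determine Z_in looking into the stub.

Z_in ≈ +j13.2 Ω

tan(βl) = -7.6
For an open-ended stub, Z_in = −jZ_0·cot(βl) = −jZ_0/tan(βl)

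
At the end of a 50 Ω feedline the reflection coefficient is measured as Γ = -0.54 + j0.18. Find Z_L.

Z_L = Z_0·(1 + Γ)/(1 − Γ) = 50·(0.46 + j0.18)/(1.54 − j0.18)

Z_L ≈ 14.1 + j7.49 Ω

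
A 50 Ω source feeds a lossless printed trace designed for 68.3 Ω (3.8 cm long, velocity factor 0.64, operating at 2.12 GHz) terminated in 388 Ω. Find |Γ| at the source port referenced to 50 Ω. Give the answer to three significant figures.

λ = v/f = 0.64·c / 2.12 GHz = 0.0906 m
βl = 2π·l/λ = 2π × 0.42 = 151°
tan(βl) = -0.553
Z_in = Z_0·(Z_L + jZ_0·tanβl)/(Z_0 + jZ_L·tanβl) = 46.6 + j109 Ω
Γ_s = (Z_in − Z_s)/(Z_in + Z_s) = (-3.4 + j109)/(96.6 + j109), |Γ_s| = 0.748

|Γ| ≈ 0.748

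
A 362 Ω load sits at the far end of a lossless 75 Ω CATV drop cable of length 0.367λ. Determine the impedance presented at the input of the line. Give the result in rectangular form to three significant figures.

βl = 2π × 0.367 = 132°
tan(βl) = tan(132°) = -1.11
Z_in = Z_0·(Z_L + jZ_0·tanβl)/(Z_0 + jZ_L·tanβl)
     = 75·(362 − j82.9)/(75 − j400)

Z_in ≈ 27.3 + j62.7 Ω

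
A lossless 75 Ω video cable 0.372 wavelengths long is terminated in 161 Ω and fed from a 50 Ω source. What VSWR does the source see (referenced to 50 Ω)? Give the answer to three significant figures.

βl = 2π × 0.372 = 134°
tan(βl) = -1.04
Z_in = Z_0·(Z_L + jZ_0·tanβl)/(Z_0 + jZ_L·tanβl) = 56.1 + j47.1 Ω
Γ_s = (Z_in − Z_s)/(Z_in + Z_s) = (6.06 + j47.1)/(106 + j47.1), |Γ_s| = 0.409
VSWR = (1 + |Γ_s|)/(1 − |Γ_s|)

VSWR ≈ 2.38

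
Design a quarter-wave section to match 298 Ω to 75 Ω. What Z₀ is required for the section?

Z_qwt ≈ 149 Ω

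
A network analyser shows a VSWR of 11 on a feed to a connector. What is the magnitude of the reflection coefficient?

|Γ| = (S − 1)/(S + 1) = (11 − 1)/(11 + 1) = 10/12

|Γ| ≈ 0.833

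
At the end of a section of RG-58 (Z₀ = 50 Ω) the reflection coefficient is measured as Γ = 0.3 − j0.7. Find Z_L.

Z_L ≈ 21.4 − j71.4 Ω

Z_L = Z_0·(1 + Γ)/(1 − Γ) = 50·(1.3 − j0.7)/(0.7 + j0.7)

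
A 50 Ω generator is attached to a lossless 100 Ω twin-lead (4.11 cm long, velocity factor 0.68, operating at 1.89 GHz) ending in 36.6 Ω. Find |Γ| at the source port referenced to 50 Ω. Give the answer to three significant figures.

|Γ| ≈ 0.551

λ = v/f = 0.68·c / 1.89 GHz = 0.108 m
βl = 2π·l/λ = 2π × 0.381 = 137°
tan(βl) = -0.93
Z_in = Z_0·(Z_L + jZ_0·tanβl)/(Z_0 + jZ_L·tanβl) = 61.2 − j72.2 Ω
Γ_s = (Z_in − Z_s)/(Z_in + Z_s) = (11.2 − j72.2)/(111 − j72.2), |Γ_s| = 0.551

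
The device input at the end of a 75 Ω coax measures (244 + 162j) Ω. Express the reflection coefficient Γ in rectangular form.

Γ = (Z_L − Z_0)/(Z_L + Z_0) = (169 + j162)/(319 + j162)

Γ ≈ 0.626 + j0.19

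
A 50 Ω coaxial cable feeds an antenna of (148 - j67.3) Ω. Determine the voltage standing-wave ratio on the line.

VSWR ≈ 3.63

Γ = (Z_L − Z_0)/(Z_L + Z_0) = (98 − j67.3)/(198 − j67.3)
|Γ| = 119/209 = 0.568
VSWR = (1 + |Γ|)/(1 − |Γ|) = 1.57/0.432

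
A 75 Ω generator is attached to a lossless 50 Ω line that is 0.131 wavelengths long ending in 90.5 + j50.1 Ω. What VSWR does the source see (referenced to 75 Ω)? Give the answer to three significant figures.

βl = 2π × 0.131 = 47.2°
tan(βl) = 1.08
Z_in = Z_0·(Z_L + jZ_0·tanβl)/(Z_0 + jZ_L·tanβl) = 51.3 − j48.5 Ω
Γ_s = (Z_in − Z_s)/(Z_in + Z_s) = (-23.7 − j48.5)/(126 − j48.5), |Γ_s| = 0.399
VSWR = (1 + |Γ_s|)/(1 − |Γ_s|)

VSWR ≈ 2.33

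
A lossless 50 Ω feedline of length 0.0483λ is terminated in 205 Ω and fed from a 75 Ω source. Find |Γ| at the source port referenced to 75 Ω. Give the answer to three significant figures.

|Γ| ≈ 0.507

βl = 2π × 0.0483 = 17.4°
tan(βl) = 0.313
Z_in = Z_0·(Z_L + jZ_0·tanβl)/(Z_0 + jZ_L·tanβl) = 85 − j93.5 Ω
Γ_s = (Z_in − Z_s)/(Z_in + Z_s) = (9.99 − j93.5)/(160 − j93.5), |Γ_s| = 0.507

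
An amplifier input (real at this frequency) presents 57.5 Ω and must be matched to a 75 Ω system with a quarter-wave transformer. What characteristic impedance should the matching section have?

Z_qwt = √(Z_0·R_L) = √(75 × 57.5) = √4312

Z_qwt ≈ 65.7 Ω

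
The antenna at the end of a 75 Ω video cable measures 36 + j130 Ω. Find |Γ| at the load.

|Γ| ≈ 0.794

Γ = (Z_L − Z_0)/(Z_L + Z_0) = (-39 + j130)/(111 + j130)
|Γ| = 136/171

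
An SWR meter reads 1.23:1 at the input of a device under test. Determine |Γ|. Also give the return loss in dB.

|Γ| = (S − 1)/(S + 1) = (1.23 − 1)/(1.23 + 1) = 0.23/2.23
RL = −20·log₁₀|Γ| = −20·log₁₀(0.103)

|Γ| ≈ 0.103; return loss ≈ 19.7 dB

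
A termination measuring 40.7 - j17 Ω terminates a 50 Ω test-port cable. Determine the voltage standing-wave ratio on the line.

VSWR ≈ 1.53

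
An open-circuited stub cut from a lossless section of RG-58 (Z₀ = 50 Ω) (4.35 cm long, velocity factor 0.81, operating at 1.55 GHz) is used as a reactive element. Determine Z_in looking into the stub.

Z_in ≈ +j8.72 Ω

λ = v/f = 0.81·c / 1.55 GHz = 0.157 m
βl = 2π·l/λ = 2π × 0.277 = 99.9°
tan(βl) = -5.74
For an open-circuited stub, Z_in = −jZ_0·cot(βl) = −jZ_0/tan(βl)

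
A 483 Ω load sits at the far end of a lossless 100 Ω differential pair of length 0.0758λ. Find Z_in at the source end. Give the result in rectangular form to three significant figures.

Z_in ≈ 84.8 − j160 Ω

βl = 2π × 0.0758 = 27.3°
tan(βl) = tan(27.3°) = 0.516
Z_in = Z_0·(Z_L + jZ_0·tanβl)/(Z_0 + jZ_L·tanβl)
     = 100·(483 + j51.6)/(100 + j249)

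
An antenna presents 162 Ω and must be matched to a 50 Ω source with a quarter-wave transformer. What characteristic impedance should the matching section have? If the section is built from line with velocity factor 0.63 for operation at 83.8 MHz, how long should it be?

Z_qwt ≈ 90 Ω; length ≈ 56.4 cm

Z_qwt = √(Z_0·R_L) = √(50 × 162) = √8100
λ = 0.63·c/f = 2.26 m, so l = λ/4 = 0.564 m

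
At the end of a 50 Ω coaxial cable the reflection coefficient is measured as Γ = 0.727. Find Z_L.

Z_L ≈ 316 Ω

Z_L = Z_0·(1 + Γ)/(1 − Γ) = 50·(1.73)/(0.273)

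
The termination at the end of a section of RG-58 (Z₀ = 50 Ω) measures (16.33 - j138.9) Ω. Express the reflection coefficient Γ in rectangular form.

Γ ≈ 0.72 − j0.586

Γ = (Z_L − Z_0)/(Z_L + Z_0) = (-33.67 − j138.9)/(66.33 − j138.9)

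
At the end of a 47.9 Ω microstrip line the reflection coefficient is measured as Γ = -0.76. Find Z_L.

Z_L ≈ 6.53 Ω

Z_L = Z_0·(1 + Γ)/(1 − Γ) = 47.9·(0.24)/(1.76)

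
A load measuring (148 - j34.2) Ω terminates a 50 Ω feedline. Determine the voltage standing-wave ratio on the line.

Γ = (Z_L − Z_0)/(Z_L + Z_0) = (98 − j34.2)/(198 − j34.2)
|Γ| = 104/201 = 0.517
VSWR = (1 + |Γ|)/(1 − |Γ|) = 1.52/0.483

VSWR ≈ 3.14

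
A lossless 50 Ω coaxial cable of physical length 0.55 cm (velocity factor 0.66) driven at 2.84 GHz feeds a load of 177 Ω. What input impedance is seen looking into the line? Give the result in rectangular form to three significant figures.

λ = v/f = 0.66·c / 2.84 GHz = 0.0697 m
βl = 2π·l/λ = 2π × 0.0789 = 28.4°
tan(βl) = tan(28.4°) = 0.541
Z_in = Z_0·(Z_L + jZ_0·tanβl)/(Z_0 + jZ_L·tanβl)
     = 50·(177 + j27)/(50 + j95.7)

Z_in ≈ 49 − j66.8 Ω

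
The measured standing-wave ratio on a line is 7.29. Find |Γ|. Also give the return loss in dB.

|Γ| ≈ 0.759; return loss ≈ 2.4 dB

|Γ| = (S − 1)/(S + 1) = (7.29 − 1)/(7.29 + 1) = 6.29/8.29
RL = −20·log₁₀|Γ| = −20·log₁₀(0.759)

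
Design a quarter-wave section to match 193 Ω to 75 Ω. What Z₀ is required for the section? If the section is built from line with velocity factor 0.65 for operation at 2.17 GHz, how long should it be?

Z_qwt ≈ 120 Ω; length ≈ 2.25 cm

Z_qwt = √(Z_0·R_L) = √(75 × 193) = √14480
λ = 0.65·c/f = 0.0899 m, so l = λ/4 = 0.0225 m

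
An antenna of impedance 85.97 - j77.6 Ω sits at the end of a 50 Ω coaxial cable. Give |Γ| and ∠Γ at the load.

Γ ≈ 0.546 ∠ -35.4°

Γ = (Z_L − Z_0)/(Z_L + Z_0) = (35.97 − j77.6)/(136 − j77.6)
|Γ| = 85.5/157 = 0.546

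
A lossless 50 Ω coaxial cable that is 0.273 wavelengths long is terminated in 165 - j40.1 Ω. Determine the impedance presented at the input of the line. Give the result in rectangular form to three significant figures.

Z_in ≈ 14.9 + j10.2 Ω

βl = 2π × 0.273 = 98.3°
tan(βl) = tan(98.3°) = -6.87
Z_in = Z_0·(Z_L + jZ_0·tanβl)/(Z_0 + jZ_L·tanβl)
     = 50·(165 − j384)/(-226 − j1130)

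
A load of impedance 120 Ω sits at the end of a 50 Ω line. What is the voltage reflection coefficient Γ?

Γ = (Z_L − Z_0)/(Z_L + Z_0) = (120 − 50)/(120 + 50) = 70/170

Γ = 0.412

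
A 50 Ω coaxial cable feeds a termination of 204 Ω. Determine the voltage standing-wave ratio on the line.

VSWR ≈ 4.08

Γ = (204 − 50)/(204 + 50) = 0.606
VSWR = (1 + 0.606)/(1 − 0.606)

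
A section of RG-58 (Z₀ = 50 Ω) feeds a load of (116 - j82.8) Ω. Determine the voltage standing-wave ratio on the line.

Γ = (Z_L − Z_0)/(Z_L + Z_0) = (66 − j82.8)/(166 − j82.8)
|Γ| = 106/186 = 0.571
VSWR = (1 + |Γ|)/(1 − |Γ|) = 1.57/0.429

VSWR ≈ 3.66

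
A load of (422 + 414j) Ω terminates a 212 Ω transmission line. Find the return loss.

Γ = (210 + j414)/(634 + j414), |Γ| = 0.613
RL = −20·log₁₀|Γ| = −20·log₁₀(0.613)

RL ≈ 4.25 dB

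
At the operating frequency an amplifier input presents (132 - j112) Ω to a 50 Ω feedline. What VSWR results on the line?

VSWR ≈ 4.71

Γ = (Z_L − Z_0)/(Z_L + Z_0) = (82 − j112)/(182 − j112)
|Γ| = 139/214 = 0.65
VSWR = (1 + |Γ|)/(1 − |Γ|) = 1.65/0.35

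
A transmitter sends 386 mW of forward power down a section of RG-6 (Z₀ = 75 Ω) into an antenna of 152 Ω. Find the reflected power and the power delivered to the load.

P_reflected ≈ 44.4 mW; P_delivered ≈ 342 mW

Γ = (152 − 75)/(152 + 75) = 0.339
|Γ|² = 0.115
P_refl = |Γ|²·P_inc = 44.4 mW, P_del = (1 − |Γ|²)·P_inc = 342 mW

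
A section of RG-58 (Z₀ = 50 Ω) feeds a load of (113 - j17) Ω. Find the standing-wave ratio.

Γ = (Z_L − Z_0)/(Z_L + Z_0) = (63 − j17)/(163 − j17)
|Γ| = 65.3/164 = 0.398
VSWR = (1 + |Γ|)/(1 − |Γ|) = 1.4/0.602

VSWR ≈ 2.32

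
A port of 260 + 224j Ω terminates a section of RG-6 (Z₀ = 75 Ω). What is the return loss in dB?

RL ≈ 2.84 dB

Γ = (185 + j224)/(335 + j224), |Γ| = 0.721
RL = −20·log₁₀|Γ| = −20·log₁₀(0.721)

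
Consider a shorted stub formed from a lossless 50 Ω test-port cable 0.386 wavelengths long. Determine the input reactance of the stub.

βl = 2π × 0.386 = 139°
tan(βl) = -0.871
For a shorted stub, Z_in = jZ_0·tan(βl)

X_in ≈ -43.5 Ω (capacitive)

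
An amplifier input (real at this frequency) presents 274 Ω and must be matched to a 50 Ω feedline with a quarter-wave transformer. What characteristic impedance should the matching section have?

Z_qwt = √(Z_0·R_L) = √(50 × 274) = √13700

Z_qwt ≈ 117 Ω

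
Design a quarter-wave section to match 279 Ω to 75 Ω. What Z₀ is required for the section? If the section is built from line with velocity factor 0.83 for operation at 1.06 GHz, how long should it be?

Z_qwt ≈ 145 Ω; length ≈ 5.87 cm

Z_qwt = √(Z_0·R_L) = √(75 × 279) = √20920
λ = 0.83·c/f = 0.235 m, so l = λ/4 = 0.0587 m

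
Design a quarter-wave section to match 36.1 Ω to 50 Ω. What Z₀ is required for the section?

Z_qwt = √(Z_0·R_L) = √(50 × 36.1) = √1805

Z_qwt ≈ 42.5 Ω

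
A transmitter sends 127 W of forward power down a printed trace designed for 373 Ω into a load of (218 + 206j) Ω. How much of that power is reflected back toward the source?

|Γ| = |(-155 + j206)/(591 + j206)| = 0.412
|Γ|² = 0.17
P_refl = |Γ|²·P_inc = 21.5 W, P_del = (1 − |Γ|²)·P_inc = 105 W

P_reflected ≈ 21.5 W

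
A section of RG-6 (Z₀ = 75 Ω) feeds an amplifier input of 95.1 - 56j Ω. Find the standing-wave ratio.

Γ = (Z_L − Z_0)/(Z_L + Z_0) = (20.1 − j56)/(170.1 − j56)
|Γ| = 59.5/179 = 0.332
VSWR = (1 + |Γ|)/(1 − |Γ|) = 1.33/0.668

VSWR ≈ 2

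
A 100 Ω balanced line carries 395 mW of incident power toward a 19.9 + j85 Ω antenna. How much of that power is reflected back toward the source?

|Γ| = |(-80.1 + j85)/(119.9 + j85)| = 0.795
|Γ|² = 0.631
P_refl = |Γ|²·P_inc = 249 mW, P_del = (1 − |Γ|²)·P_inc = 146 mW

P_reflected ≈ 249 mW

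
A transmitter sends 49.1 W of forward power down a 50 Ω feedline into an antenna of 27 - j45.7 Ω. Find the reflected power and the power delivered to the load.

|Γ| = |(-23 − j45.7)/(77 − j45.7)| = 0.571
|Γ|² = 0.326
P_refl = |Γ|²·P_inc = 16 W, P_del = (1 − |Γ|²)·P_inc = 33.1 W

P_reflected ≈ 16 W; P_delivered ≈ 33.1 W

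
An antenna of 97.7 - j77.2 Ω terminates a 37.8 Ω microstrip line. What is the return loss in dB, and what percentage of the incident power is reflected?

RL ≈ 4.06 dB; 39.3% of incident power reflected

Γ = (59.9 − j77.2)/(135.5 − j77.2), |Γ| = 0.627
RL = −20·log₁₀(0.627) = 4.06 dB
P_refl/P_inc = |Γ|² = 0.393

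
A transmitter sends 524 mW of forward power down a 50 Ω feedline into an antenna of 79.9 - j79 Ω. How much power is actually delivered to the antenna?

|Γ| = |(29.9 − j79)/(129.9 − j79)| = 0.556
|Γ|² = 0.309
P_refl = |Γ|²·P_inc = 162 mW, P_del = (1 − |Γ|²)·P_inc = 362 mW

P_delivered ≈ 362 mW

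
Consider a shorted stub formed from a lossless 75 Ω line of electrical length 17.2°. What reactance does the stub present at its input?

tan(βl) = 0.31
For a shorted stub, Z_in = jZ_0·tan(βl)

X_in ≈ 23.2 Ω (inductive)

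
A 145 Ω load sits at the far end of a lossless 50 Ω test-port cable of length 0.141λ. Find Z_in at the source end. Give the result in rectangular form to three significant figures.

βl = 2π × 0.141 = 50.8°
tan(βl) = tan(50.8°) = 1.22
Z_in = Z_0·(Z_L + jZ_0·tanβl)/(Z_0 + jZ_L·tanβl)
     = 50·(145 + j61.2)/(50 + j178)

Z_in ≈ 26.6 − j33.3 Ω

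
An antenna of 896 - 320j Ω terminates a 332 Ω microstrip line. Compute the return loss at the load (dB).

Γ = (564 − j320)/(1228 − j320), |Γ| = 0.511
RL = −20·log₁₀|Γ| = −20·log₁₀(0.511)

RL ≈ 5.83 dB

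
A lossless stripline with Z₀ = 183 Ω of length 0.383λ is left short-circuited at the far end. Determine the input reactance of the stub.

X_in ≈ -165 Ω (capacitive)

βl = 2π × 0.383 = 138°
tan(βl) = -0.904
For a short-circuited stub, Z_in = jZ_0·tan(βl)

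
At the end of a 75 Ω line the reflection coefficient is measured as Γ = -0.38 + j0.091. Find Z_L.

Z_L ≈ 33.2 + j7.14 Ω

Z_L = Z_0·(1 + Γ)/(1 − Γ) = 75·(0.62 + j0.091)/(1.38 − j0.091)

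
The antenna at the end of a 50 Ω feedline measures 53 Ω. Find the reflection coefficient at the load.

Γ = (Z_L − Z_0)/(Z_L + Z_0) = (53 − 50)/(53 + 50) = 3/103

Γ = 0.0291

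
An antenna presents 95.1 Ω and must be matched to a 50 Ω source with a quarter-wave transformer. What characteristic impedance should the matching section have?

Z_qwt = √(Z_0·R_L) = √(50 × 95.1) = √4755

Z_qwt ≈ 69 Ω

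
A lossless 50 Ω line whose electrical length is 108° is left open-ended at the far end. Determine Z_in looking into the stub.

Z_in ≈ +j16.2 Ω

tan(βl) = -3.08
For an open-ended stub, Z_in = −jZ_0·cot(βl) = −jZ_0/tan(βl)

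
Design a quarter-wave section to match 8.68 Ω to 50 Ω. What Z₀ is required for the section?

Z_qwt ≈ 20.8 Ω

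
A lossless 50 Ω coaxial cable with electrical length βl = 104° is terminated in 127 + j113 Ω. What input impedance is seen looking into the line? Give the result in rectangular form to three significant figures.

tan(βl) = tan(104°) = -4.01
Z_in = Z_0·(Z_L + jZ_0·tanβl)/(Z_0 + jZ_L·tanβl)
     = 50·(127 − j87.5)/(503 − j509)

Z_in ≈ 10.6 + j2.01 Ω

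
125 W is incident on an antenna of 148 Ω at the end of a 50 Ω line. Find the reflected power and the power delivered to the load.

Γ = (148 − 50)/(148 + 50) = 0.495
|Γ|² = 0.245
P_refl = |Γ|²·P_inc = 30.6 W, P_del = (1 − |Γ|²)·P_inc = 94.4 W

P_reflected ≈ 30.6 W; P_delivered ≈ 94.4 W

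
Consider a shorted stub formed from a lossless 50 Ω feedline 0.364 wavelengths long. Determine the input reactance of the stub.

X_in ≈ -57.4 Ω (capacitive)

βl = 2π × 0.364 = 131°
tan(βl) = -1.15
For a shorted stub, Z_in = jZ_0·tan(βl)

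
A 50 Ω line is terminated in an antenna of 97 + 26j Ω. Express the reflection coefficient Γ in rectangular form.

Γ ≈ 0.34 + j0.117

Γ = (Z_L − Z_0)/(Z_L + Z_0) = (47 + j26)/(147 + j26)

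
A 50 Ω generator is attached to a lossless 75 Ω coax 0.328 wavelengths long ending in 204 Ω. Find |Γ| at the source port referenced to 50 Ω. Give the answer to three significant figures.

βl = 2π × 0.328 = 118°
tan(βl) = -1.87
Z_in = Z_0·(Z_L + jZ_0·tanβl)/(Z_0 + jZ_L·tanβl) = 34.1 + j33.3 Ω
Γ_s = (Z_in − Z_s)/(Z_in + Z_s) = (-15.9 + j33.3)/(84.1 + j33.3), |Γ_s| = 0.408

|Γ| ≈ 0.408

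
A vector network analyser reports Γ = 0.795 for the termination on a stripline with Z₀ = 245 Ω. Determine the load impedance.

Z_L ≈ 2150 Ω

Z_L = Z_0·(1 + Γ)/(1 − Γ) = 245·(1.79)/(0.205)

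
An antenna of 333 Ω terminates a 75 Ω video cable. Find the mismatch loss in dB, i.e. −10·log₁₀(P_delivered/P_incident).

mismatch loss ≈ 2.22 dB

Γ = (333 − 75)/(333 + 75) = 0.632
|Γ|² = 0.4, so P_del/P_inc = 1 − |Γ|² = 0.6
ML = −10·log₁₀(1 − |Γ|²)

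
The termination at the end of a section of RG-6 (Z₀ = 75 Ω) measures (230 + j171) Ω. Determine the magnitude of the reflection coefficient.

Γ = (Z_L − Z_0)/(Z_L + Z_0) = (155 + j171)/(305 + j171)
|Γ| = 231/350

|Γ| ≈ 0.66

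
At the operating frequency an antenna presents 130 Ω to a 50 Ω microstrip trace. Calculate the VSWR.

For a purely resistive load, VSWR = R_L/Z_0 or Z_0/R_L (whichever > 1) = 130/50

VSWR ≈ 2.6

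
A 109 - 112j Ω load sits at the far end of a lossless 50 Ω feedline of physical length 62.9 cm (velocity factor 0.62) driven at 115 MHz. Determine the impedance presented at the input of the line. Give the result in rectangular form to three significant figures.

λ = v/f = 0.62·c / 115 MHz = 1.62 m
βl = 2π·l/λ = 2π × 0.389 = 140°
tan(βl) = tan(140°) = -0.839
Z_in = Z_0·(Z_L + jZ_0·tanβl)/(Z_0 + jZ_L·tanβl)
     = 50·(109 − j154)/(-44 − j91.5)

Z_in ≈ 45.1 + j81.3 Ω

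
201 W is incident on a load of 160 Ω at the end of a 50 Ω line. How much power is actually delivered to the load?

Γ = (160 − 50)/(160 + 50) = 0.524
|Γ|² = 0.274
P_refl = |Γ|²·P_inc = 55.1 W, P_del = (1 − |Γ|²)·P_inc = 146 W

P_delivered ≈ 146 W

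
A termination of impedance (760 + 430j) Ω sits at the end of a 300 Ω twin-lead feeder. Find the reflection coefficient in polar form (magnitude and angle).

Γ ≈ 0.55 ∠ 21°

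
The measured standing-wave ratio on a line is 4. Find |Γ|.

|Γ| ≈ 0.6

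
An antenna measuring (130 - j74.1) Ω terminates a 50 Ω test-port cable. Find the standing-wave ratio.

Γ = (Z_L − Z_0)/(Z_L + Z_0) = (80 − j74.1)/(180 − j74.1)
|Γ| = 109/195 = 0.56
VSWR = (1 + |Γ|)/(1 − |Γ|) = 1.56/0.44

VSWR ≈ 3.55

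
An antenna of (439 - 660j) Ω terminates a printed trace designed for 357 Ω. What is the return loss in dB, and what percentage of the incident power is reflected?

RL ≈ 3.83 dB; 41.4% of incident power reflected

Γ = (82 − j660)/(796 − j660), |Γ| = 0.643
RL = −20·log₁₀(0.643) = 3.83 dB
P_refl/P_inc = |Γ|² = 0.414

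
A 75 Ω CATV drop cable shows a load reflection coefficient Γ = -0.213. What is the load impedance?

Z_L = Z_0·(1 + Γ)/(1 − Γ) = 75·(0.787)/(1.21)

Z_L ≈ 48.7 Ω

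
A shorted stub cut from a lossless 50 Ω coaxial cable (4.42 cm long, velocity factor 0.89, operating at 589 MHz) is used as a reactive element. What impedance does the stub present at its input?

Z_in ≈ +j35.1 Ω

λ = v/f = 0.89·c / 589 MHz = 0.453 m
βl = 2π·l/λ = 2π × 0.0975 = 35.1°
tan(βl) = 0.703
For a shorted stub, Z_in = jZ_0·tan(βl)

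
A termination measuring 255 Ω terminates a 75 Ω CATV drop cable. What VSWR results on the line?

For a purely resistive load, VSWR = R_L/Z_0 or Z_0/R_L (whichever > 1) = 255/75

VSWR ≈ 3.4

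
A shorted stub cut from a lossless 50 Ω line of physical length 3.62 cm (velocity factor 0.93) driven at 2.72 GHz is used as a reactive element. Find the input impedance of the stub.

λ = v/f = 0.93·c / 2.72 GHz = 0.103 m
βl = 2π·l/λ = 2π × 0.353 = 127°
tan(βl) = -1.32
For a shorted stub, Z_in = jZ_0·tan(βl)

Z_in ≈ −j66.2 Ω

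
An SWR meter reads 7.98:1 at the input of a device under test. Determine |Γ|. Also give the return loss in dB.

|Γ| = (S − 1)/(S + 1) = (7.98 − 1)/(7.98 + 1) = 6.98/8.98
RL = −20·log₁₀|Γ| = −20·log₁₀(0.777)

|Γ| ≈ 0.777; return loss ≈ 2.19 dB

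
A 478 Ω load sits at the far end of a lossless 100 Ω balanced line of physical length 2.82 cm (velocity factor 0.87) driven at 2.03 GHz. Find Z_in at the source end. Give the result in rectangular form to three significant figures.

Z_in ≈ 21.7 − j18.6 Ω

λ = v/f = 0.87·c / 2.03 GHz = 0.129 m
βl = 2π·l/λ = 2π × 0.219 = 79°
tan(βl) = tan(79°) = 5.13
Z_in = Z_0·(Z_L + jZ_0·tanβl)/(Z_0 + jZ_L·tanβl)
     = 100·(478 + j513)/(100 + j2450)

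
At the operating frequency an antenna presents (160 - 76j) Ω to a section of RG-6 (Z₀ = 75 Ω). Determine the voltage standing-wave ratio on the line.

Γ = (Z_L − Z_0)/(Z_L + Z_0) = (85 − j76)/(235 − j76)
|Γ| = 114/247 = 0.462
VSWR = (1 + |Γ|)/(1 − |Γ|) = 1.46/0.538

VSWR ≈ 2.72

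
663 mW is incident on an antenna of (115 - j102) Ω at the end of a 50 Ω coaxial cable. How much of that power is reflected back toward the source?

P_reflected ≈ 258 mW

|Γ| = |(65 − j102)/(165 − j102)| = 0.624
|Γ|² = 0.389
P_refl = |Γ|²·P_inc = 258 mW, P_del = (1 − |Γ|²)·P_inc = 405 mW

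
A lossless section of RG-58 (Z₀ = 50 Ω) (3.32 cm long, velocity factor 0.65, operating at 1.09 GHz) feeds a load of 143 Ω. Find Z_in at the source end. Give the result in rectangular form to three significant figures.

λ = v/f = 0.65·c / 1.09 GHz = 0.179 m
βl = 2π·l/λ = 2π × 0.186 = 66.8°
tan(βl) = tan(66.8°) = 2.33
Z_in = Z_0·(Z_L + jZ_0·tanβl)/(Z_0 + jZ_L·tanβl)
     = 50·(143 + j117)/(50 + j334)

Z_in ≈ 20.2 − j18.4 Ω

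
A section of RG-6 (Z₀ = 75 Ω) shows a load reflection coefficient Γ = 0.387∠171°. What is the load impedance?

Z_L = Z_0·(1 + Γ)/(1 − Γ) = 75·(0.618 + j0.0605)/(1.38 − j0.0605)

Z_L ≈ 33.3 + j4.74 Ω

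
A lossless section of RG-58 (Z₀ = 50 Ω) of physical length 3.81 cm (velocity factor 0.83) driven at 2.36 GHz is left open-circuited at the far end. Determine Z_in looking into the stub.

λ = v/f = 0.83·c / 2.36 GHz = 0.106 m
βl = 2π·l/λ = 2π × 0.361 = 130°
tan(βl) = -1.19
For an open-circuited stub, Z_in = −jZ_0·cot(βl) = −jZ_0/tan(βl)

Z_in ≈ +j42 Ω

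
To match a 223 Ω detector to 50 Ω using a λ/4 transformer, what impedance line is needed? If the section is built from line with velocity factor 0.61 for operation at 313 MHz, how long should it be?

Z_qwt = √(Z_0·R_L) = √(50 × 223) = √11150
λ = 0.61·c/f = 0.585 m, so l = λ/4 = 0.146 m

Z_qwt ≈ 106 Ω; length ≈ 14.6 cm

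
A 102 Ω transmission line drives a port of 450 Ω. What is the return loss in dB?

Γ = (450 − 102)/(450 + 102) = 0.63
RL = −20·log₁₀|Γ| = −20·log₁₀(0.63)

RL ≈ 4.01 dB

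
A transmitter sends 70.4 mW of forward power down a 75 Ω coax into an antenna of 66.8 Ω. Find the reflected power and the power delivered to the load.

P_reflected ≈ 0.235 mW; P_delivered ≈ 70.2 mW

Γ = (66.8 − 75)/(66.8 + 75) = -0.0578
|Γ|² = 0.00334
P_refl = |Γ|²·P_inc = 0.235 mW, P_del = (1 − |Γ|²)·P_inc = 70.2 mW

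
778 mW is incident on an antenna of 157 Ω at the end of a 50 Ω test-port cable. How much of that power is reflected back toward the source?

Γ = (157 − 50)/(157 + 50) = 0.517
|Γ|² = 0.267
P_refl = |Γ|²·P_inc = 208 mW, P_del = (1 − |Γ|²)·P_inc = 570 mW

P_reflected ≈ 208 mW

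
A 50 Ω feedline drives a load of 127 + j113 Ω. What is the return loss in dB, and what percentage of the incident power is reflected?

Γ = (77 + j113)/(177 + j113), |Γ| = 0.651
RL = −20·log₁₀(0.651) = 3.73 dB
P_refl/P_inc = |Γ|² = 0.424

RL ≈ 3.73 dB; 42.4% of incident power reflected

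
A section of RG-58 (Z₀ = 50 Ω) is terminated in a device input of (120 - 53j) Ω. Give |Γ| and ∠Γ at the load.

Γ ≈ 0.493 ∠ -19.8°

Γ = (Z_L − Z_0)/(Z_L + Z_0) = (70 − j53)/(170 − j53)
|Γ| = 87.8/178 = 0.493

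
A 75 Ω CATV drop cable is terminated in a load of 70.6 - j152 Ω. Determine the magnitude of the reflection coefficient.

|Γ| ≈ 0.722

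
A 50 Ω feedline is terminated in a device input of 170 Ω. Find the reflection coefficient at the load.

Γ = 0.545

Γ = (Z_L − Z_0)/(Z_L + Z_0) = (170 − 50)/(170 + 50) = 120/220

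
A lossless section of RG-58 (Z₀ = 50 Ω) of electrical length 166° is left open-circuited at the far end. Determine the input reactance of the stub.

X_in ≈ 201 Ω (inductive)

tan(βl) = -0.249
For an open-circuited stub, Z_in = −jZ_0·cot(βl) = −jZ_0/tan(βl)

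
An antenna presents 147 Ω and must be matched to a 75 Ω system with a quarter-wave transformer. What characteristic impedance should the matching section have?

Z_qwt ≈ 105 Ω

Z_qwt = √(Z_0·R_L) = √(75 × 147) = √11020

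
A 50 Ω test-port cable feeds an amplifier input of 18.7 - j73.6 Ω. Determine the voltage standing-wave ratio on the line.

Γ = (Z_L − Z_0)/(Z_L + Z_0) = (-31.3 − j73.6)/(68.7 − j73.6)
|Γ| = 80/101 = 0.794
VSWR = (1 + |Γ|)/(1 − |Γ|) = 1.79/0.206

VSWR ≈ 8.73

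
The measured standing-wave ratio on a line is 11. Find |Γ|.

|Γ| = (S − 1)/(S + 1) = (11 − 1)/(11 + 1) = 10/12

|Γ| ≈ 0.833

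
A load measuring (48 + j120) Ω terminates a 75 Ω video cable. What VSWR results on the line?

Γ = (Z_L − Z_0)/(Z_L + Z_0) = (-27 + j120)/(123 + j120)
|Γ| = 123/172 = 0.716
VSWR = (1 + |Γ|)/(1 − |Γ|) = 1.72/0.284

VSWR ≈ 6.04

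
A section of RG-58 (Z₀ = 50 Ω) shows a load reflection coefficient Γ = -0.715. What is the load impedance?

Z_L ≈ 8.31 Ω

Z_L = Z_0·(1 + Γ)/(1 − Γ) = 50·(0.285)/(1.71)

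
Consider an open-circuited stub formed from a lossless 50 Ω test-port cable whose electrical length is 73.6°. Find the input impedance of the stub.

Z_in ≈ −j14.7 Ω

tan(βl) = 3.4
For an open-circuited stub, Z_in = −jZ_0·cot(βl) = −jZ_0/tan(βl)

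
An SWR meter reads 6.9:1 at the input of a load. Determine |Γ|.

|Γ| ≈ 0.747

|Γ| = (S − 1)/(S + 1) = (6.9 − 1)/(6.9 + 1) = 5.9/7.9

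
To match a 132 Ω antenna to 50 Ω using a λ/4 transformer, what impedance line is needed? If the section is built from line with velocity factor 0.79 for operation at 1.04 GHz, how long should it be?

Z_qwt ≈ 81.2 Ω; length ≈ 5.7 cm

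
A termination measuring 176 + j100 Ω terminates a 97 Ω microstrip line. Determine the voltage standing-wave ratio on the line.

VSWR ≈ 2.56

Γ = (Z_L − Z_0)/(Z_L + Z_0) = (79 + j100)/(273 + j100)
|Γ| = 127/291 = 0.438
VSWR = (1 + |Γ|)/(1 − |Γ|) = 1.44/0.562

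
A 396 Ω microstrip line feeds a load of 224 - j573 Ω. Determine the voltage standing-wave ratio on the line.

VSWR ≈ 5.86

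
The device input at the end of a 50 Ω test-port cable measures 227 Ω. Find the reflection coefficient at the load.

Γ = 0.639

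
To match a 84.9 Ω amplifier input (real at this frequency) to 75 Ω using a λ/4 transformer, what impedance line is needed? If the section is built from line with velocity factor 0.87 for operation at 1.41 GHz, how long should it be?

Z_qwt ≈ 79.8 Ω; length ≈ 4.63 cm

Z_qwt = √(Z_0·R_L) = √(75 × 84.9) = √6368
λ = 0.87·c/f = 0.185 m, so l = λ/4 = 0.0463 m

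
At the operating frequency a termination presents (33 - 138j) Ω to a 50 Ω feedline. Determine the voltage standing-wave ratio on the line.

VSWR ≈ 13.6

Γ = (Z_L − Z_0)/(Z_L + Z_0) = (-17 − j138)/(83 − j138)
|Γ| = 139/161 = 0.863
VSWR = (1 + |Γ|)/(1 − |Γ|) = 1.86/0.137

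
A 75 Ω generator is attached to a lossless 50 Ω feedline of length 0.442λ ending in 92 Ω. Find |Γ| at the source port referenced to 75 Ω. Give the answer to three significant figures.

|Γ| ≈ 0.207

βl = 2π × 0.442 = 159°
tan(βl) = -0.381
Z_in = Z_0·(Z_L + jZ_0·tanβl)/(Z_0 + jZ_L·tanβl) = 70.6 + j30.5 Ω
Γ_s = (Z_in − Z_s)/(Z_in + Z_s) = (-4.4 + j30.5)/(146 + j30.5), |Γ_s| = 0.207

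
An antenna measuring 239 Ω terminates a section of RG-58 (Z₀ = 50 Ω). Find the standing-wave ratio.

VSWR ≈ 4.78

For a purely resistive load, VSWR = R_L/Z_0 or Z_0/R_L (whichever > 1) = 239/50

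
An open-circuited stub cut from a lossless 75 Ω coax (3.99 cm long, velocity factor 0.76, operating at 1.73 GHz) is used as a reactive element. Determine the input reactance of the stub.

X_in ≈ 25.8 Ω (inductive)

λ = v/f = 0.76·c / 1.73 GHz = 0.132 m
βl = 2π·l/λ = 2π × 0.303 = 109°
tan(βl) = -2.91
For an open-circuited stub, Z_in = −jZ_0·cot(βl) = −jZ_0/tan(βl)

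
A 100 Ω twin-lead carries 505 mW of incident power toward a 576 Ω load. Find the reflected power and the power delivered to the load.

Γ = (576 − 100)/(576 + 100) = 0.704
|Γ|² = 0.496
P_refl = |Γ|²·P_inc = 250 mW, P_del = (1 − |Γ|²)·P_inc = 255 mW

P_reflected ≈ 250 mW; P_delivered ≈ 255 mW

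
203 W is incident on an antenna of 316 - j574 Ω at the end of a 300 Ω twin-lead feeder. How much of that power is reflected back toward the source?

P_reflected ≈ 94.4 W

|Γ| = |(16 − j574)/(616 − j574)| = 0.682
|Γ|² = 0.465
P_refl = |Γ|²·P_inc = 94.4 W, P_del = (1 − |Γ|²)·P_inc = 109 W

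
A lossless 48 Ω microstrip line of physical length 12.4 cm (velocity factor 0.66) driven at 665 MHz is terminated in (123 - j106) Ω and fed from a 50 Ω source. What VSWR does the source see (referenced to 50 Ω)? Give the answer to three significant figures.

λ = v/f = 0.66·c / 665 MHz = 0.298 m
βl = 2π·l/λ = 2π × 0.416 = 150°
tan(βl) = -0.579
Z_in = Z_0·(Z_L + jZ_0·tanβl)/(Z_0 + jZ_L·tanβl) = 72.1 + j96.4 Ω
Γ_s = (Z_in − Z_s)/(Z_in + Z_s) = (22.1 + j96.4)/(122 + j96.4), |Γ_s| = 0.636
VSWR = (1 + |Γ_s|)/(1 − |Γ_s|)

VSWR ≈ 4.49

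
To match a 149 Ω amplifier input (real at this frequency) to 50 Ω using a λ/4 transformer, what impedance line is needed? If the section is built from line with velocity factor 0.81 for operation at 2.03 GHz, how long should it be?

Z_qwt ≈ 86.3 Ω; length ≈ 2.99 cm

Z_qwt = √(Z_0·R_L) = √(50 × 149) = √7450
λ = 0.81·c/f = 0.12 m, so l = λ/4 = 0.0299 m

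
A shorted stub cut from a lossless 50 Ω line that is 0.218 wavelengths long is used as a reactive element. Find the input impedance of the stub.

βl = 2π × 0.218 = 78.5°
tan(βl) = 4.91
For a shorted stub, Z_in = jZ_0·tan(βl)

Z_in ≈ +j245 Ω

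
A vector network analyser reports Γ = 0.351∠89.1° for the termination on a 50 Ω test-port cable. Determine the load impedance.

Z_L = Z_0·(1 + Γ)/(1 − Γ) = 50·(1.01 + j0.351)/(0.994 − j0.351)

Z_L ≈ 39.4 + j31.6 Ω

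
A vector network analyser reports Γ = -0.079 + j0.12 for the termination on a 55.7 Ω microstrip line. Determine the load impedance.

Z_L ≈ 46.3 + j11.3 Ω

Z_L = Z_0·(1 + Γ)/(1 − Γ) = 55.7·(0.921 + j0.12)/(1.08 − j0.12)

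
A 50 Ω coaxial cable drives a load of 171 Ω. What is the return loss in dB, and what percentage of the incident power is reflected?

RL ≈ 5.23 dB; 30% of incident power reflected

Γ = (171 − 50)/(171 + 50) = 0.548
RL = −20·log₁₀(0.548) = 5.23 dB
P_refl/P_inc = |Γ|² = 0.3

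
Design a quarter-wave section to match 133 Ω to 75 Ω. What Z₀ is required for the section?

Z_qwt ≈ 99.9 Ω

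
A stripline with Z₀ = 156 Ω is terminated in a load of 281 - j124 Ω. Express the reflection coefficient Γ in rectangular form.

Γ ≈ 0.339 − j0.187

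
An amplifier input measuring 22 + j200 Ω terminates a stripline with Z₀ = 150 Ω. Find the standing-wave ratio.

Γ = (Z_L − Z_0)/(Z_L + Z_0) = (-128 + j200)/(172 + j200)
|Γ| = 237/264 = 0.9
VSWR = (1 + |Γ|)/(1 − |Γ|) = 1.9/0.0998

VSWR ≈ 19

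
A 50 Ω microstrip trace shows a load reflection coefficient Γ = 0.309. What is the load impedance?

Z_L = Z_0·(1 + Γ)/(1 − Γ) = 50·(1.31)/(0.691)

Z_L ≈ 94.7 Ω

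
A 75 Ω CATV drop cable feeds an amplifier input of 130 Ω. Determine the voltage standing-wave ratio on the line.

Γ = (130 − 75)/(130 + 75) = 0.268
VSWR = (1 + 0.268)/(1 − 0.268)

VSWR ≈ 1.73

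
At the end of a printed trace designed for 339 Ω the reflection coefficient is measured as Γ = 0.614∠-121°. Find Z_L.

Z_L ≈ 105 − j178 Ω

Z_L = Z_0·(1 + Γ)/(1 − Γ) = 339·(0.684 − j0.526)/(1.32 + j0.526)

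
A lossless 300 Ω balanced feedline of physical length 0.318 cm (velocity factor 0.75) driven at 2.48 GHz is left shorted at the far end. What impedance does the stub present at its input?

λ = v/f = 0.75·c / 2.48 GHz = 0.0907 m
βl = 2π·l/λ = 2π × 0.0351 = 12.6°
tan(βl) = 0.224
For a shorted stub, Z_in = jZ_0·tan(βl)

Z_in ≈ +j67.2 Ω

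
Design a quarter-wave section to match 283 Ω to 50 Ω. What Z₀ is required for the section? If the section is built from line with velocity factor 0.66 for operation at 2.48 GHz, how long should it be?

Z_qwt = √(Z_0·R_L) = √(50 × 283) = √14150
λ = 0.66·c/f = 0.0798 m, so l = λ/4 = 0.02 m

Z_qwt ≈ 119 Ω; length ≈ 2 cm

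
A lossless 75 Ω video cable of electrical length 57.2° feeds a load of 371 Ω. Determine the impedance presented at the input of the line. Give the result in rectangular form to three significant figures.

Z_in ≈ 21.1 − j45.6 Ω

tan(βl) = tan(57.2°) = 1.55
Z_in = Z_0·(Z_L + jZ_0·tanβl)/(Z_0 + jZ_L·tanβl)
     = 75·(371 + j116)/(75 + j576)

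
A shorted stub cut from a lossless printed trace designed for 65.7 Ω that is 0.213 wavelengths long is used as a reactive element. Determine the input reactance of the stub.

βl = 2π × 0.213 = 76.7°
tan(βl) = 4.22
For a shorted stub, Z_in = jZ_0·tan(βl)

X_in ≈ 277 Ω (inductive)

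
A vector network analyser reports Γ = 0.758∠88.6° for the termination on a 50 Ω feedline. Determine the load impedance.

Z_L = Z_0·(1 + Γ)/(1 − Γ) = 50·(1.02 + j0.758)/(0.981 − j0.758)

Z_L ≈ 13.8 + j49.3 Ω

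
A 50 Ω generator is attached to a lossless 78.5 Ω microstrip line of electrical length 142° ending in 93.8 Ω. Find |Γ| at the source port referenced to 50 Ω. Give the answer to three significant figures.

tan(βl) = -0.781
Z_in = Z_0·(Z_L + jZ_0·tanβl)/(Z_0 + jZ_L·tanβl) = 80.7 + j14 Ω
Γ_s = (Z_in − Z_s)/(Z_in + Z_s) = (30.7 + j14)/(131 + j14), |Γ_s| = 0.257

|Γ| ≈ 0.257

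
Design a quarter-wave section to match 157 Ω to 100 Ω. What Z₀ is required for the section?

Z_qwt ≈ 125 Ω

Z_qwt = √(Z_0·R_L) = √(100 × 157) = √15700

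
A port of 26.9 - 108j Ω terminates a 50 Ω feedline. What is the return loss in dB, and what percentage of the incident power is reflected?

Γ = (-23.1 − j108)/(76.9 − j108), |Γ| = 0.833
RL = −20·log₁₀(0.833) = 1.59 dB
P_refl/P_inc = |Γ|² = 0.694

RL ≈ 1.59 dB; 69.4% of incident power reflected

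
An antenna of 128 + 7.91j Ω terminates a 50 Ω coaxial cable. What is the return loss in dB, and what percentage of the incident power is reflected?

Γ = (78 + j7.91)/(178 + j7.91), |Γ| = 0.44
RL = −20·log₁₀(0.44) = 7.13 dB
P_refl/P_inc = |Γ|² = 0.194

RL ≈ 7.13 dB; 19.4% of incident power reflected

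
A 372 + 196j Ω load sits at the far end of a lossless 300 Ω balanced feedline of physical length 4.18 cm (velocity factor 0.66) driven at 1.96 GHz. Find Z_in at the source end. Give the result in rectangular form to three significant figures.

Z_in ≈ 203 + j120 Ω

λ = v/f = 0.66·c / 1.96 GHz = 0.101 m
βl = 2π·l/λ = 2π × 0.414 = 149°
tan(βl) = tan(149°) = -0.602
Z_in = Z_0·(Z_L + jZ_0·tanβl)/(Z_0 + jZ_L·tanβl)
     = 300·(372 + j15.5)/(418 − j224)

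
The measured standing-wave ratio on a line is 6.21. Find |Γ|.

|Γ| = (S − 1)/(S + 1) = (6.21 − 1)/(6.21 + 1) = 5.21/7.21

|Γ| ≈ 0.723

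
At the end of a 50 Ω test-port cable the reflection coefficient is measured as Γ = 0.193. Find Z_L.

Z_L ≈ 73.9 Ω

Z_L = Z_0·(1 + Γ)/(1 − Γ) = 50·(1.19)/(0.807)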